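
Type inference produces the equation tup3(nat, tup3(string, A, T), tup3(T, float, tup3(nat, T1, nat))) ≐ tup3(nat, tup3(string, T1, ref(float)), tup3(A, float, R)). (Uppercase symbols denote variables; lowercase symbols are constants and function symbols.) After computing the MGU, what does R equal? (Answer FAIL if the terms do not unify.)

Decompose tup3/3: nat ≐ nat,  tup3(string, A, T) ≐ tup3(string, T1, ref(float)),  tup3(T, float, tup3(nat, T1, nat)) ≐ tup3(A, float, R).
Delete trivial equation nat ≐ nat.
Decompose tup3/3: string ≐ string,  A ≐ T1,  T ≐ ref(float).
Delete trivial equation string ≐ string.
Bind A := T1; substituting into the one remaining equation that mentions A gives: tup3(T, float, tup3(nat, T1, nat)) ≐ tup3(T1, float, R).
Bind T := ref(float); substituting into the remaining equation gives: tup3(ref(float), float, tup3(nat, T1, nat)) ≐ tup3(T1, float, R).
Decompose tup3/3: ref(float) ≐ T1,  float ≐ float,  tup3(nat, T1, nat) ≐ R.
Bind T1 := ref(float); substituting into the one remaining equation that mentions T1 gives: tup3(nat, ref(float), nat) ≐ R. Substituting into the earlier binding gives A := ref(float).
Delete trivial equation float ≐ float.
Bind R := tup3(nat, ref(float), nat).
MGU = { A -> ref(float), T -> ref(float), T1 -> ref(float), R -> tup3(nat, ref(float), nat) }, so R -> tup3(nat, ref(float), nat).

tup3(nat, ref(float), nat)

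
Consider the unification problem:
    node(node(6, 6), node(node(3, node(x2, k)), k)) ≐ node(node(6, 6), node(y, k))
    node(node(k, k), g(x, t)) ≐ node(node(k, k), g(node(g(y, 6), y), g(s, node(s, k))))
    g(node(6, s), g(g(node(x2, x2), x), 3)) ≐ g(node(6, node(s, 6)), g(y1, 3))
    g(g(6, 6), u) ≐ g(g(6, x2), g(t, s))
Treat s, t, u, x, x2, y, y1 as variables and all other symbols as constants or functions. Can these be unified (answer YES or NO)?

NO

Decompose node/2: node(6, 6) ≐ node(6, 6),  node(node(3, node(x2, k)), k) ≐ node(y, k).
Delete trivial equation node(6, 6) ≐ node(6, 6).
Decompose node/2: node(3, node(x2, k)) ≐ y,  k ≐ k.
Bind y := node(3, node(x2, k)); substituting into the one remaining equation that mentions y gives: node(node(k, k), g(x, t)) ≐ node(node(k, k), g(node(g(node(3, node(x2, k)), 6), node(3, node(x2, k))), g(s, node(s, k)))).
Delete trivial equation k ≐ k.
Decompose node/2: node(k, k) ≐ node(k, k),  g(x, t) ≐ g(node(g(node(3, node(x2, k)), 6), node(3, node(x2, k))), g(s, node(s, k))).
Delete trivial equation node(k, k) ≐ node(k, k).
Decompose g/2: x ≐ node(g(node(3, node(x2, k)), 6), node(3, node(x2, k))),  t ≐ g(s, node(s, k)).
Bind x := node(g(node(3, node(x2, k)), 6), node(3, node(x2, k))); substituting into the one remaining equation that mentions x gives: g(node(6, s), g(g(node(x2, x2), node(g(node(3, node(x2, k)), 6), node(3, node(x2, k)))), 3)) ≐ g(node(6, node(s, 6)), g(y1, 3)).
Bind t := g(s, node(s, k)); substituting into the one remaining equation that mentions t gives: g(g(6, 6), u) ≐ g(g(6, x2), g(g(s, node(s, k)), s)).
Decompose g/2: node(6, s) ≐ node(6, node(s, 6)),  g(g(node(x2, x2), node(g(node(3, node(x2, k)), 6), node(3, node(x2, k)))), 3) ≐ g(y1, 3).
Decompose node/2: 6 ≐ 6,  s ≐ node(s, 6).
Delete trivial equation 6 ≐ 6.
Occurs check fails: s occurs in node(s, 6); the equation s ≐ node(s, 6) has no finite solution.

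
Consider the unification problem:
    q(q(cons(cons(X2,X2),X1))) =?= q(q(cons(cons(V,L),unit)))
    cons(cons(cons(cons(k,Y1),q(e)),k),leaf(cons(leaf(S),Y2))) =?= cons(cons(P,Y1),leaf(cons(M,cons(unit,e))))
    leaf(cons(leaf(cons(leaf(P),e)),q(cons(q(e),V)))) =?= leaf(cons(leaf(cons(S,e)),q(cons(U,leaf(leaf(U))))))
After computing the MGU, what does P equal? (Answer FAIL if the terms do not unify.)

cons(cons(k,k),q(e))

Decompose q/1: q(cons(cons(X2,X2),X1)) =?= q(cons(cons(V,L),unit)).
Decompose q/1: cons(cons(X2,X2),X1) =?= cons(cons(V,L),unit).
Decompose cons/2: cons(X2,X2) =?= cons(V,L),  X1 =?= unit.
Decompose cons/2: X2 =?= V,  X2 =?= L.
Bind X2 := V; substituting into the one remaining equation that mentions X2 gives: V =?= L.
Bind V := L; substituting into the one remaining equation that mentions V gives: leaf(cons(leaf(cons(leaf(P),e)),q(cons(q(e),L)))) =?= leaf(cons(leaf(cons(S,e)),q(cons(U,leaf(leaf(U)))))). Substituting into the earlier binding gives X2 := L.
Bind X1 := unit; no other remaining equation mentions X1.
Decompose cons/2: cons(cons(cons(k,Y1),q(e)),k) =?= cons(P,Y1),  leaf(cons(leaf(S),Y2)) =?= leaf(cons(M,cons(unit,e))).
Decompose cons/2: cons(cons(k,Y1),q(e)) =?= P,  k =?= Y1.
Bind P := cons(cons(k,Y1),q(e)); substituting into the one remaining equation that mentions P gives: leaf(cons(leaf(cons(leaf(cons(cons(k,Y1),q(e))),e)),q(cons(q(e),L)))) =?= leaf(cons(leaf(cons(S,e)),q(cons(U,leaf(leaf(U)))))).
Bind Y1 := k; substituting into the one remaining equation that mentions Y1 gives: leaf(cons(leaf(cons(leaf(cons(cons(k,k),q(e))),e)),q(cons(q(e),L)))) =?= leaf(cons(leaf(cons(S,e)),q(cons(U,leaf(leaf(U)))))). Substituting into the earlier binding gives P := cons(cons(k,k),q(e)).
Decompose leaf/1: cons(leaf(S),Y2) =?= cons(M,cons(unit,e)).
Decompose cons/2: leaf(S) =?= M,  Y2 =?= cons(unit,e).
Bind M := leaf(S); no other remaining equation mentions M.
Bind Y2 := cons(unit,e); no other remaining equation mentions Y2.
Decompose leaf/1: cons(leaf(cons(leaf(cons(cons(k,k),q(e))),e)),q(cons(q(e),L))) =?= cons(leaf(cons(S,e)),q(cons(U,leaf(leaf(U))))).
Decompose cons/2: leaf(cons(leaf(cons(cons(k,k),q(e))),e)) =?= leaf(cons(S,e)),  q(cons(q(e),L)) =?= q(cons(U,leaf(leaf(U)))).
Decompose leaf/1: cons(leaf(cons(cons(k,k),q(e))),e) =?= cons(S,e).
Decompose cons/2: leaf(cons(cons(k,k),q(e))) =?= S,  e =?= e.
Bind S := leaf(cons(cons(k,k),q(e))); no other remaining equation mentions S. Substituting into the earlier binding gives M := leaf(leaf(cons(cons(k,k),q(e)))).
Delete trivial equation e =?= e.
Decompose q/1: cons(q(e),L) =?= cons(U,leaf(leaf(U))).
Decompose cons/2: q(e) =?= U,  L =?= leaf(leaf(U)).
Bind U := q(e); substituting into the remaining equation gives: L =?= leaf(leaf(q(e))).
Bind L := leaf(leaf(q(e))). Substituting into the earlier bindings gives X2 := leaf(leaf(q(e))), V := leaf(leaf(q(e))).
MGU = { X2 := leaf(leaf(q(e))), V := leaf(leaf(q(e))), X1 := unit, P := cons(cons(k,k),q(e)), Y1 := k, M := leaf(leaf(cons(cons(k,k),q(e)))), Y2 := cons(unit,e), S := leaf(cons(cons(k,k),q(e))), U := q(e), L := leaf(leaf(q(e))) }, so P := cons(cons(k,k),q(e)).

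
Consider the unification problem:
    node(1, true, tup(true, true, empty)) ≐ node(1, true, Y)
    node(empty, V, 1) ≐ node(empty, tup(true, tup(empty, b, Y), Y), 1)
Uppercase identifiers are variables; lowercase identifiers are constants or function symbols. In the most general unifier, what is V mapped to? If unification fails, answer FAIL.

Decompose node/3: 1 ≐ 1,  true ≐ true,  tup(true, true, empty) ≐ Y.
Delete trivial equation 1 ≐ 1.
Delete trivial equation true ≐ true.
Bind Y := tup(true, true, empty); substituting into the remaining equation gives: node(empty, V, 1) ≐ node(empty, tup(true, tup(empty, b, tup(true, true, empty)), tup(true, true, empty)), 1).
Decompose node/3: empty ≐ empty,  V ≐ tup(true, tup(empty, b, tup(true, true, empty)), tup(true, true, empty)),  1 ≐ 1.
Delete trivial equation empty ≐ empty.
Bind V := tup(true, tup(empty, b, tup(true, true, empty)), tup(true, true, empty)); no other remaining equation mentions V.
Delete trivial equation 1 ≐ 1.
MGU = { Y := tup(true, true, empty), V := tup(true, tup(empty, b, tup(true, true, empty)), tup(true, true, empty)) }, so V := tup(true, tup(empty, b, tup(true, true, empty)), tup(true, true, empty)).

tup(true, tup(empty, b, tup(true, true, empty)), tup(true, true, empty))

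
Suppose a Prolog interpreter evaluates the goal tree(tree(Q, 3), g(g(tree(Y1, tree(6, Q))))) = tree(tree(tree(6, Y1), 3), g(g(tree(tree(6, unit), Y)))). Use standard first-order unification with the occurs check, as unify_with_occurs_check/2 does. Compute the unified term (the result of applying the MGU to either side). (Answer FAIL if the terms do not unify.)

Decompose tree/2: tree(Q, 3) = tree(tree(6, Y1), 3),  g(g(tree(Y1, tree(6, Q)))) = g(g(tree(tree(6, unit), Y))).
Decompose tree/2: Q = tree(6, Y1),  3 = 3.
Bind Q := tree(6, Y1); substituting into the one remaining equation that mentions Q gives: g(g(tree(Y1, tree(6, tree(6, Y1))))) = g(g(tree(tree(6, unit), Y))).
Delete trivial equation 3 = 3.
Decompose g/1: g(tree(Y1, tree(6, tree(6, Y1)))) = g(tree(tree(6, unit), Y)).
Decompose g/1: tree(Y1, tree(6, tree(6, Y1))) = tree(tree(6, unit), Y).
Decompose tree/2: Y1 = tree(6, unit),  tree(6, tree(6, Y1)) = Y.
Bind Y1 := tree(6, unit); substituting into the remaining equation gives: tree(6, tree(6, tree(6, unit))) = Y. Substituting into the earlier binding gives Q := tree(6, tree(6, unit)).
Bind Y := tree(6, tree(6, tree(6, unit))).
Applying the MGU to either side gives tree(tree(tree(6, tree(6, unit)), 3), g(g(tree(tree(6, unit), tree(6, tree(6, tree(6, unit))))))).

tree(tree(tree(6, tree(6, unit)), 3), g(g(tree(tree(6, unit), tree(6, tree(6, tree(6, unit)))))))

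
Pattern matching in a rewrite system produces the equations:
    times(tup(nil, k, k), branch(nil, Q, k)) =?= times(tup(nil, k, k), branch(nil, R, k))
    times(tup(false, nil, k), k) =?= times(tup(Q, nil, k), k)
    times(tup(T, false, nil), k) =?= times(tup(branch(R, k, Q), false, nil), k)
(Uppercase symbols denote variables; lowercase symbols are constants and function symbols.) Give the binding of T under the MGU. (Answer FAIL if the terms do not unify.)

Decompose times/2: tup(nil, k, k) =?= tup(nil, k, k),  branch(nil, Q, k) =?= branch(nil, R, k).
Delete trivial equation tup(nil, k, k) =?= tup(nil, k, k).
Decompose branch/3: nil =?= nil,  Q =?= R,  k =?= k.
Delete trivial equation nil =?= nil.
Bind Q := R; substituting into the 2 remaining equations that mention Q gives: times(tup(false, nil, k), k) =?= times(tup(R, nil, k), k),  times(tup(T, false, nil), k) =?= times(tup(branch(R, k, R), false, nil), k).
Delete trivial equation k =?= k.
Decompose times/2: tup(false, nil, k) =?= tup(R, nil, k),  k =?= k.
Decompose tup/3: false =?= R,  nil =?= nil,  k =?= k.
Bind R := false; substituting into the one remaining equation that mentions R gives: times(tup(T, false, nil), k) =?= times(tup(branch(false, k, false), false, nil), k). Substituting into the earlier binding gives Q := false.
Delete trivial equation nil =?= nil.
Delete trivial equation k =?= k.
Delete trivial equation k =?= k.
Decompose times/2: tup(T, false, nil) =?= tup(branch(false, k, false), false, nil),  k =?= k.
Decompose tup/3: T =?= branch(false, k, false),  false =?= false,  nil =?= nil.
Bind T := branch(false, k, false); no other remaining equation mentions T.
Delete trivial equation false =?= false.
Delete trivial equation nil =?= nil.
Delete trivial equation k =?= k.
MGU = { Q := false, R := false, T := branch(false, k, false) }, so T := branch(false, k, false).

branch(false, k, false)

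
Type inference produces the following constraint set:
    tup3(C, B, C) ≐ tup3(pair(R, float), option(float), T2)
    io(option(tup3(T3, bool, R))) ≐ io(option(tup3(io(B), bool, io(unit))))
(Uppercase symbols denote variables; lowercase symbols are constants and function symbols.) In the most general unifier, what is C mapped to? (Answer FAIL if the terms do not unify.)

pair(io(unit), float)

Decompose tup3/3: C ≐ pair(R, float),  B ≐ option(float),  C ≐ T2.
Bind C := pair(R, float); substituting into the one remaining equation that mentions C gives: pair(R, float) ≐ T2.
Bind B := option(float); substituting into the one remaining equation that mentions B gives: io(option(tup3(T3, bool, R))) ≐ io(option(tup3(io(option(float)), bool, io(unit)))).
Bind T2 := pair(R, float); no other remaining equation mentions T2.
Decompose io/1: option(tup3(T3, bool, R)) ≐ option(tup3(io(option(float)), bool, io(unit))).
Decompose option/1: tup3(T3, bool, R) ≐ tup3(io(option(float)), bool, io(unit)).
Decompose tup3/3: T3 ≐ io(option(float)),  bool ≐ bool,  R ≐ io(unit).
Bind T3 := io(option(float)); no other remaining equation mentions T3.
Delete trivial equation bool ≐ bool.
Bind R := io(unit). Substituting into the earlier bindings gives C := pair(io(unit), float), T2 := pair(io(unit), float).
MGU = { C ↦ pair(io(unit), float), B ↦ option(float), T2 ↦ pair(io(unit), float), T3 ↦ io(option(float)), R ↦ io(unit) }, so C ↦ pair(io(unit), float).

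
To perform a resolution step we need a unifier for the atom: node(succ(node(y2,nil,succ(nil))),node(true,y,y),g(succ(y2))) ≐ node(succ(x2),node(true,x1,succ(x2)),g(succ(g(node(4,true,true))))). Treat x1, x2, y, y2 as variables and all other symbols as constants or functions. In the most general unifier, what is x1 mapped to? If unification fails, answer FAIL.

Decompose node/3: succ(node(y2,nil,succ(nil))) ≐ succ(x2),  node(true,y,y) ≐ node(true,x1,succ(x2)),  g(succ(y2)) ≐ g(succ(g(node(4,true,true)))).
Decompose succ/1: node(y2,nil,succ(nil)) ≐ x2.
Bind x2 := node(y2,nil,succ(nil)); substituting into the one remaining equation that mentions x2 gives: node(true,y,y) ≐ node(true,x1,succ(node(y2,nil,succ(nil)))).
Decompose node/3: true ≐ true,  y ≐ x1,  y ≐ succ(node(y2,nil,succ(nil))).
Delete trivial equation true ≐ true.
Bind y := x1; substituting into the one remaining equation that mentions y gives: x1 ≐ succ(node(y2,nil,succ(nil))).
Bind x1 := succ(node(y2,nil,succ(nil))); no other remaining equation mentions x1. Substituting into the earlier binding gives y := succ(node(y2,nil,succ(nil))).
Decompose g/1: succ(y2) ≐ succ(g(node(4,true,true))).
Decompose succ/1: y2 ≐ g(node(4,true,true)).
Bind y2 := g(node(4,true,true)). Substituting into the earlier bindings gives x2 := node(g(node(4,true,true)),nil,succ(nil)), y := succ(node(g(node(4,true,true)),nil,succ(nil))), x1 := succ(node(g(node(4,true,true)),nil,succ(nil))).
MGU = { x2 ↦ node(g(node(4,true,true)),nil,succ(nil)), y ↦ succ(node(g(node(4,true,true)),nil,succ(nil))), x1 ↦ succ(node(g(node(4,true,true)),nil,succ(nil))), y2 ↦ g(node(4,true,true)) }, so x1 ↦ succ(node(g(node(4,true,true)),nil,succ(nil))).

succ(node(g(node(4,true,true)),nil,succ(nil)))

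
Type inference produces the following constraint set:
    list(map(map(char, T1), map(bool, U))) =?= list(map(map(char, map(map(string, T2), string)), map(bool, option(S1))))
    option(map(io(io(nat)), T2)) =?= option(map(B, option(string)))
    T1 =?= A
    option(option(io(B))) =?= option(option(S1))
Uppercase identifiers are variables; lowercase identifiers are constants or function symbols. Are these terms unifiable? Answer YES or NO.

YES

Decompose list/1: map(map(char, T1), map(bool, U)) =?= map(map(char, map(map(string, T2), string)), map(bool, option(S1))).
Decompose map/2: map(char, T1) =?= map(char, map(map(string, T2), string)),  map(bool, U) =?= map(bool, option(S1)).
Decompose map/2: char =?= char,  T1 =?= map(map(string, T2), string).
Delete trivial equation char =?= char.
Bind T1 := map(map(string, T2), string); substituting into the one remaining equation that mentions T1 gives: map(map(string, T2), string) =?= A.
Decompose map/2: bool =?= bool,  U =?= option(S1).
Delete trivial equation bool =?= bool.
Bind U := option(S1); no other remaining equation mentions U.
Decompose option/1: map(io(io(nat)), T2) =?= map(B, option(string)).
Decompose map/2: io(io(nat)) =?= B,  T2 =?= option(string).
Bind B := io(io(nat)); substituting into the one remaining equation that mentions B gives: option(option(io(io(io(nat))))) =?= option(option(S1)).
Bind T2 := option(string); substituting into the one remaining equation that mentions T2 gives: map(map(string, option(string)), string) =?= A. Substituting into the earlier binding gives T1 := map(map(string, option(string)), string).
Bind A := map(map(string, option(string)), string); no other remaining equation mentions A.
Decompose option/1: option(io(io(io(nat)))) =?= option(S1).
Decompose option/1: io(io(io(nat))) =?= S1.
Bind S1 := io(io(io(nat))). Substituting into the earlier binding gives U := option(io(io(io(nat)))).
No equations remain and no clash or occurs-check failure arose, so a unifier exists.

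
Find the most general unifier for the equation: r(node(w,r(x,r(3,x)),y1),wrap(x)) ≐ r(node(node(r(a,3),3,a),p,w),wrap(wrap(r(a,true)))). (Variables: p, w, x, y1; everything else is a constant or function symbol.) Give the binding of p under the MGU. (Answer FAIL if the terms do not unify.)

r(wrap(r(a,true)),r(3,wrap(r(a,true))))

Decompose r/2: node(w,r(x,r(3,x)),y1) ≐ node(node(r(a,3),3,a),p,w),  wrap(x) ≐ wrap(wrap(r(a,true))).
Decompose node/3: w ≐ node(r(a,3),3,a),  r(x,r(3,x)) ≐ p,  y1 ≐ w.
Bind w := node(r(a,3),3,a); substituting into the one remaining equation that mentions w gives: y1 ≐ node(r(a,3),3,a).
Bind p := r(x,r(3,x)); no other remaining equation mentions p.
Bind y1 := node(r(a,3),3,a); no other remaining equation mentions y1.
Decompose wrap/1: x ≐ wrap(r(a,true)).
Bind x := wrap(r(a,true)). Substituting into the earlier binding gives p := r(wrap(r(a,true)),r(3,wrap(r(a,true)))).
MGU = { w -> node(r(a,3),3,a), p -> r(wrap(r(a,true)),r(3,wrap(r(a,true)))), y1 -> node(r(a,3),3,a), x -> wrap(r(a,true)) }, so p -> r(wrap(r(a,true)),r(3,wrap(r(a,true)))).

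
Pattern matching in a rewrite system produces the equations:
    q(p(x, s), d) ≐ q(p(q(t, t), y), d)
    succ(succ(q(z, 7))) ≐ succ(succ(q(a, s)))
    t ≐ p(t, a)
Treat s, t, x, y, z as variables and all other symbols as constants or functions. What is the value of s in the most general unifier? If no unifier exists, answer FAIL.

Decompose q/2: p(x, s) ≐ p(q(t, t), y),  d ≐ d.
Decompose p/2: x ≐ q(t, t),  s ≐ y.
Bind x := q(t, t); no other remaining equation mentions x.
Bind s := y; substituting into the one remaining equation that mentions s gives: succ(succ(q(z, 7))) ≐ succ(succ(q(a, y))).
Delete trivial equation d ≐ d.
Decompose succ/1: succ(q(z, 7)) ≐ succ(q(a, y)).
Decompose succ/1: q(z, 7) ≐ q(a, y).
Decompose q/2: z ≐ a,  7 ≐ y.
Bind z := a; no other remaining equation mentions z.
Bind y := 7; no other remaining equation mentions y. Substituting into the earlier binding gives s := 7.
Occurs check fails: t occurs in p(t, a); the equation t ≐ p(t, a) has no finite solution.

FAIL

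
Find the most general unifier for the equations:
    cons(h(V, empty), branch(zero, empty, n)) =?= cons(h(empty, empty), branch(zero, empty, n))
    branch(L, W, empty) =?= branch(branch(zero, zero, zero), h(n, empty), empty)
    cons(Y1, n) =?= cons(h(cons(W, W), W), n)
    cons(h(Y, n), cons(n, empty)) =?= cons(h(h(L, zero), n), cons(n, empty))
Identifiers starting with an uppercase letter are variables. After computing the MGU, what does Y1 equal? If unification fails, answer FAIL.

h(cons(h(n, empty), h(n, empty)), h(n, empty))

Decompose cons/2: h(V, empty) =?= h(empty, empty),  branch(zero, empty, n) =?= branch(zero, empty, n).
Decompose h/2: V =?= empty,  empty =?= empty.
Bind V := empty; no other remaining equation mentions V.
Delete trivial equation empty =?= empty.
Delete trivial equation branch(zero, empty, n) =?= branch(zero, empty, n).
Decompose branch/3: L =?= branch(zero, zero, zero),  W =?= h(n, empty),  empty =?= empty.
Bind L := branch(zero, zero, zero); substituting into the one remaining equation that mentions L gives: cons(h(Y, n), cons(n, empty)) =?= cons(h(h(branch(zero, zero, zero), zero), n), cons(n, empty)).
Bind W := h(n, empty); substituting into the one remaining equation that mentions W gives: cons(Y1, n) =?= cons(h(cons(h(n, empty), h(n, empty)), h(n, empty)), n).
Delete trivial equation empty =?= empty.
Decompose cons/2: Y1 =?= h(cons(h(n, empty), h(n, empty)), h(n, empty)),  n =?= n.
Bind Y1 := h(cons(h(n, empty), h(n, empty)), h(n, empty)); no other remaining equation mentions Y1.
Delete trivial equation n =?= n.
Decompose cons/2: h(Y, n) =?= h(h(branch(zero, zero, zero), zero), n),  cons(n, empty) =?= cons(n, empty).
Decompose h/2: Y =?= h(branch(zero, zero, zero), zero),  n =?= n.
Bind Y := h(branch(zero, zero, zero), zero); no other remaining equation mentions Y.
Delete trivial equation n =?= n.
Delete trivial equation cons(n, empty) =?= cons(n, empty).
MGU = { V ↦ empty, L ↦ branch(zero, zero, zero), W ↦ h(n, empty), Y1 ↦ h(cons(h(n, empty), h(n, empty)), h(n, empty)), Y ↦ h(branch(zero, zero, zero), zero) }, so Y1 ↦ h(cons(h(n, empty), h(n, empty)), h(n, empty)).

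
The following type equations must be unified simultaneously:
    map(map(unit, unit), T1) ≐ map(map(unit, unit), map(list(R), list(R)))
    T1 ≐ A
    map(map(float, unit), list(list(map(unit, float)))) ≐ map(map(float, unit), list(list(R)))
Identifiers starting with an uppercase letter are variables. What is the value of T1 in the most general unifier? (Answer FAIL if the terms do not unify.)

map(list(map(unit, float)), list(map(unit, float)))

Decompose map/2: map(unit, unit) ≐ map(unit, unit),  T1 ≐ map(list(R), list(R)).
Delete trivial equation map(unit, unit) ≐ map(unit, unit).
Bind T1 := map(list(R), list(R)); substituting into the one remaining equation that mentions T1 gives: map(list(R), list(R)) ≐ A.
Bind A := map(list(R), list(R)); no other remaining equation mentions A.
Decompose map/2: map(float, unit) ≐ map(float, unit),  list(list(map(unit, float))) ≐ list(list(R)).
Delete trivial equation map(float, unit) ≐ map(float, unit).
Decompose list/1: list(map(unit, float)) ≐ list(R).
Decompose list/1: map(unit, float) ≐ R.
Bind R := map(unit, float). Substituting into the earlier bindings gives T1 := map(list(map(unit, float)), list(map(unit, float))), A := map(list(map(unit, float)), list(map(unit, float))).
MGU = { T1 -> map(list(map(unit, float)), list(map(unit, float))), A -> map(list(map(unit, float)), list(map(unit, float))), R -> map(unit, float) }, so T1 -> map(list(map(unit, float)), list(map(unit, float))).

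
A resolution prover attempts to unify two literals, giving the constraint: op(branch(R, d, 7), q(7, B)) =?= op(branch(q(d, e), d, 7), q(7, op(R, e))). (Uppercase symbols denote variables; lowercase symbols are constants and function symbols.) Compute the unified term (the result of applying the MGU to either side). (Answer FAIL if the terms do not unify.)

Decompose op/2: branch(R, d, 7) =?= branch(q(d, e), d, 7),  q(7, B) =?= q(7, op(R, e)).
Decompose branch/3: R =?= q(d, e),  d =?= d,  7 =?= 7.
Bind R := q(d, e); substituting into the one remaining equation that mentions R gives: q(7, B) =?= q(7, op(q(d, e), e)).
Delete trivial equation d =?= d.
Delete trivial equation 7 =?= 7.
Decompose q/2: 7 =?= 7,  B =?= op(q(d, e), e).
Delete trivial equation 7 =?= 7.
Bind B := op(q(d, e), e).
Applying the MGU to either side gives op(branch(q(d, e), d, 7), q(7, op(q(d, e), e))).

op(branch(q(d, e), d, 7), q(7, op(q(d, e), e)))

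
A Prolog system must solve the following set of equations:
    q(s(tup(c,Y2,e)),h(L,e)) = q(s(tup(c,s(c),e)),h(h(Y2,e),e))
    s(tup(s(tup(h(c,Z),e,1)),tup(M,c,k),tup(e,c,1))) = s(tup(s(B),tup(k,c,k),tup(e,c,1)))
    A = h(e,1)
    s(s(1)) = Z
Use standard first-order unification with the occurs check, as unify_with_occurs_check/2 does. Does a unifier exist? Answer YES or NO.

Decompose q/2: s(tup(c,Y2,e)) = s(tup(c,s(c),e)),  h(L,e) = h(h(Y2,e),e).
Decompose s/1: tup(c,Y2,e) = tup(c,s(c),e).
Decompose tup/3: c = c,  Y2 = s(c),  e = e.
Delete trivial equation c = c.
Bind Y2 := s(c); substituting into the one remaining equation that mentions Y2 gives: h(L,e) = h(h(s(c),e),e).
Delete trivial equation e = e.
Decompose h/2: L = h(s(c),e),  e = e.
Bind L := h(s(c),e); no other remaining equation mentions L.
Delete trivial equation e = e.
Decompose s/1: tup(s(tup(h(c,Z),e,1)),tup(M,c,k),tup(e,c,1)) = tup(s(B),tup(k,c,k),tup(e,c,1)).
Decompose tup/3: s(tup(h(c,Z),e,1)) = s(B),  tup(M,c,k) = tup(k,c,k),  tup(e,c,1) = tup(e,c,1).
Decompose s/1: tup(h(c,Z),e,1) = B.
Bind B := tup(h(c,Z),e,1); no other remaining equation mentions B.
Decompose tup/3: M = k,  c = c,  k = k.
Bind M := k; no other remaining equation mentions M.
Delete trivial equation c = c.
Delete trivial equation k = k.
Delete trivial equation tup(e,c,1) = tup(e,c,1).
Bind A := h(e,1); no other remaining equation mentions A.
Bind Z := s(s(1)). Substituting into the earlier binding gives B := tup(h(c,s(s(1))),e,1).
No equations remain and no clash or occurs-check failure arose, so a unifier exists.

YES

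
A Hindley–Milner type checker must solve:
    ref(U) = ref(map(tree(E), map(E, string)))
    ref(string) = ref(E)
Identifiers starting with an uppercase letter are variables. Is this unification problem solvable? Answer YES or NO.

Decompose ref/1: U = map(tree(E), map(E, string)).
Bind U := map(tree(E), map(E, string)); no other remaining equation mentions U.
Decompose ref/1: string = E.
Bind E := string. Substituting into the earlier binding gives U := map(tree(string), map(string, string)).
No equations remain and no clash or occurs-check failure arose, so a unifier exists.

YES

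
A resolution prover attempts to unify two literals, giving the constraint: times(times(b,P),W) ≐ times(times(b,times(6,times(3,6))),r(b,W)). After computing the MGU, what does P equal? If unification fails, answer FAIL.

Decompose times/2: times(b,P) ≐ times(b,times(6,times(3,6))),  W ≐ r(b,W).
Decompose times/2: b ≐ b,  P ≐ times(6,times(3,6)).
Delete trivial equation b ≐ b.
Bind P := times(6,times(3,6)); no other remaining equation mentions P.
Occurs check fails: W occurs in r(b,W); the equation W ≐ r(b,W) has no finite solution.

FAIL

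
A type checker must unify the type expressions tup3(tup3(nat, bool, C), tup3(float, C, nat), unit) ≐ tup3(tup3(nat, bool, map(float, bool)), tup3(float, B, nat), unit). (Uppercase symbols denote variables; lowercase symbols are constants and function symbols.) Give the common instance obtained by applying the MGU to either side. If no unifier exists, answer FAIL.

Decompose tup3/3: tup3(nat, bool, C) ≐ tup3(nat, bool, map(float, bool)),  tup3(float, C, nat) ≐ tup3(float, B, nat),  unit ≐ unit.
Decompose tup3/3: nat ≐ nat,  bool ≐ bool,  C ≐ map(float, bool).
Delete trivial equation nat ≐ nat.
Delete trivial equation bool ≐ bool.
Bind C := map(float, bool); substituting into the one remaining equation that mentions C gives: tup3(float, map(float, bool), nat) ≐ tup3(float, B, nat).
Decompose tup3/3: float ≐ float,  map(float, bool) ≐ B,  nat ≐ nat.
Delete trivial equation float ≐ float.
Bind B := map(float, bool); no other remaining equation mentions B.
Delete trivial equation nat ≐ nat.
Delete trivial equation unit ≐ unit.
Applying the MGU to either side gives tup3(tup3(nat, bool, map(float, bool)), tup3(float, map(float, bool), nat), unit).

tup3(tup3(nat, bool, map(float, bool)), tup3(float, map(float, bool), nat), unit)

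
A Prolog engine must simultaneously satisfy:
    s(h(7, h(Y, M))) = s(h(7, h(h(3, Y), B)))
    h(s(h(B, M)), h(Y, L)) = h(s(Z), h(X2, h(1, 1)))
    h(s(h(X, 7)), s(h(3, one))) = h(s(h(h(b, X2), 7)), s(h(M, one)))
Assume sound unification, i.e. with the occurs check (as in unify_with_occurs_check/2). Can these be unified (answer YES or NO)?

NO

Decompose s/1: h(7, h(Y, M)) = h(7, h(h(3, Y), B)).
Decompose h/2: 7 = 7,  h(Y, M) = h(h(3, Y), B).
Delete trivial equation 7 = 7.
Decompose h/2: Y = h(3, Y),  M = B.
Occurs check fails: Y occurs in h(3, Y); the equation Y = h(3, Y) has no finite solution.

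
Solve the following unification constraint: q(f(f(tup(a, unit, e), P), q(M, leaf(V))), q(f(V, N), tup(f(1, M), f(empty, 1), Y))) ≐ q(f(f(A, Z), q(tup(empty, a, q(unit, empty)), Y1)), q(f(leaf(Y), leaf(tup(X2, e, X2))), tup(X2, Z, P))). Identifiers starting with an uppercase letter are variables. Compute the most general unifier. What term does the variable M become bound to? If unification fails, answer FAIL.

tup(empty, a, q(unit, empty))

Decompose q/2: f(f(tup(a, unit, e), P), q(M, leaf(V))) ≐ f(f(A, Z), q(tup(empty, a, q(unit, empty)), Y1)),  q(f(V, N), tup(f(1, M), f(empty, 1), Y)) ≐ q(f(leaf(Y), leaf(tup(X2, e, X2))), tup(X2, Z, P)).
Decompose f/2: f(tup(a, unit, e), P) ≐ f(A, Z),  q(M, leaf(V)) ≐ q(tup(empty, a, q(unit, empty)), Y1).
Decompose f/2: tup(a, unit, e) ≐ A,  P ≐ Z.
Bind A := tup(a, unit, e); no other remaining equation mentions A.
Bind P := Z; substituting into the one remaining equation that mentions P gives: q(f(V, N), tup(f(1, M), f(empty, 1), Y)) ≐ q(f(leaf(Y), leaf(tup(X2, e, X2))), tup(X2, Z, Z)).
Decompose q/2: M ≐ tup(empty, a, q(unit, empty)),  leaf(V) ≐ Y1.
Bind M := tup(empty, a, q(unit, empty)); substituting into the one remaining equation that mentions M gives: q(f(V, N), tup(f(1, tup(empty, a, q(unit, empty))), f(empty, 1), Y)) ≐ q(f(leaf(Y), leaf(tup(X2, e, X2))), tup(X2, Z, Z)).
Bind Y1 := leaf(V); no other remaining equation mentions Y1.
Decompose q/2: f(V, N) ≐ f(leaf(Y), leaf(tup(X2, e, X2))),  tup(f(1, tup(empty, a, q(unit, empty))), f(empty, 1), Y) ≐ tup(X2, Z, Z).
Decompose f/2: V ≐ leaf(Y),  N ≐ leaf(tup(X2, e, X2)).
Bind V := leaf(Y); no other remaining equation mentions V. Substituting into the earlier binding gives Y1 := leaf(leaf(Y)).
Bind N := leaf(tup(X2, e, X2)); no other remaining equation mentions N.
Decompose tup/3: f(1, tup(empty, a, q(unit, empty))) ≐ X2,  f(empty, 1) ≐ Z,  Y ≐ Z.
Bind X2 := f(1, tup(empty, a, q(unit, empty))); no other remaining equation mentions X2. Substituting into the earlier binding gives N := leaf(tup(f(1, tup(empty, a, q(unit, empty))), e, f(1, tup(empty, a, q(unit, empty))))).
Bind Z := f(empty, 1); substituting into the remaining equation gives: Y ≐ f(empty, 1). Substituting into the earlier binding gives P := f(empty, 1).
Bind Y := f(empty, 1). Substituting into the earlier bindings gives Y1 := leaf(leaf(f(empty, 1))), V := leaf(f(empty, 1)).
MGU = { A -> tup(a, unit, e), P -> f(empty, 1), M -> tup(empty, a, q(unit, empty)), Y1 -> leaf(leaf(f(empty, 1))), V -> leaf(f(empty, 1)), N -> leaf(tup(f(1, tup(empty, a, q(unit, empty))), e, f(1, tup(empty, a, q(unit, empty))))), X2 -> f(1, tup(empty, a, q(unit, empty))), Z -> f(empty, 1), Y -> f(empty, 1) }, so M -> tup(empty, a, q(unit, empty)).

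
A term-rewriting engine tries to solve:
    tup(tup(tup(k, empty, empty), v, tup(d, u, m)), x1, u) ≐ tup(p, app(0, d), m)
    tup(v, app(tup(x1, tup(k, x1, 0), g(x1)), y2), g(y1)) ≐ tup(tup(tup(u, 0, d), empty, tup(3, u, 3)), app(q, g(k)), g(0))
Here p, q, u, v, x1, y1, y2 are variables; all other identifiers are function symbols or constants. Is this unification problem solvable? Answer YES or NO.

YES

Decompose tup/3: tup(tup(k, empty, empty), v, tup(d, u, m)) ≐ p,  x1 ≐ app(0, d),  u ≐ m.
Bind p := tup(tup(k, empty, empty), v, tup(d, u, m)); no other remaining equation mentions p.
Bind x1 := app(0, d); substituting into the one remaining equation that mentions x1 gives: tup(v, app(tup(app(0, d), tup(k, app(0, d), 0), g(app(0, d))), y2), g(y1)) ≐ tup(tup(tup(u, 0, d), empty, tup(3, u, 3)), app(q, g(k)), g(0)).
Bind u := m; substituting into the remaining equation gives: tup(v, app(tup(app(0, d), tup(k, app(0, d), 0), g(app(0, d))), y2), g(y1)) ≐ tup(tup(tup(m, 0, d), empty, tup(3, m, 3)), app(q, g(k)), g(0)). Substituting into the earlier binding gives p := tup(tup(k, empty, empty), v, tup(d, m, m)).
Decompose tup/3: v ≐ tup(tup(m, 0, d), empty, tup(3, m, 3)),  app(tup(app(0, d), tup(k, app(0, d), 0), g(app(0, d))), y2) ≐ app(q, g(k)),  g(y1) ≐ g(0).
Bind v := tup(tup(m, 0, d), empty, tup(3, m, 3)); no other remaining equation mentions v. Substituting into the earlier binding gives p := tup(tup(k, empty, empty), tup(tup(m, 0, d), empty, tup(3, m, 3)), tup(d, m, m)).
Decompose app/2: tup(app(0, d), tup(k, app(0, d), 0), g(app(0, d))) ≐ q,  y2 ≐ g(k).
Bind q := tup(app(0, d), tup(k, app(0, d), 0), g(app(0, d))); no other remaining equation mentions q.
Bind y2 := g(k); no other remaining equation mentions y2.
Decompose g/1: y1 ≐ 0.
Bind y1 := 0.
No equations remain and no clash or occurs-check failure arose, so a unifier exists.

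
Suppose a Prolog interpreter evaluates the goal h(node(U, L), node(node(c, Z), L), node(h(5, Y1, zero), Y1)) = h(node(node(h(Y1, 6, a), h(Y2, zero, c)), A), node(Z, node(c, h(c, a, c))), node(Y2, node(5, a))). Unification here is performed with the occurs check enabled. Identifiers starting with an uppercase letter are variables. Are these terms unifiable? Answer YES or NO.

Decompose h/3: node(U, L) = node(node(h(Y1, 6, a), h(Y2, zero, c)), A),  node(node(c, Z), L) = node(Z, node(c, h(c, a, c))),  node(h(5, Y1, zero), Y1) = node(Y2, node(5, a)).
Decompose node/2: U = node(h(Y1, 6, a), h(Y2, zero, c)),  L = A.
Bind U := node(h(Y1, 6, a), h(Y2, zero, c)); no other remaining equation mentions U.
Bind L := A; substituting into the one remaining equation that mentions L gives: node(node(c, Z), A) = node(Z, node(c, h(c, a, c))).
Decompose node/2: node(c, Z) = Z,  A = node(c, h(c, a, c)).
Occurs check fails: Z occurs in node(c, Z); the equation Z = node(c, Z) has no finite solution.

NO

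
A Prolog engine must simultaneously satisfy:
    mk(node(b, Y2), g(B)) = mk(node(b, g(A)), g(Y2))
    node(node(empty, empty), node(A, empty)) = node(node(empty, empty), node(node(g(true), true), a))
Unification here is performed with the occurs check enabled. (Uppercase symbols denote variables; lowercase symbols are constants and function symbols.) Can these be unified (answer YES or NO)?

NO

Decompose mk/2: node(b, Y2) = node(b, g(A)),  g(B) = g(Y2).
Decompose node/2: b = b,  Y2 = g(A).
Delete trivial equation b = b.
Bind Y2 := g(A); substituting into the one remaining equation that mentions Y2 gives: g(B) = g(g(A)).
Decompose g/1: B = g(A).
Bind B := g(A); no other remaining equation mentions B.
Decompose node/2: node(empty, empty) = node(empty, empty),  node(A, empty) = node(node(g(true), true), a).
Delete trivial equation node(empty, empty) = node(empty, empty).
Decompose node/2: A = node(g(true), true),  empty = a.
Bind A := node(g(true), true); no other remaining equation mentions A. Substituting into the earlier bindings gives Y2 := g(node(g(true), true)), B := g(node(g(true), true)).
Clash: constants empty and a differ; no unifier exists.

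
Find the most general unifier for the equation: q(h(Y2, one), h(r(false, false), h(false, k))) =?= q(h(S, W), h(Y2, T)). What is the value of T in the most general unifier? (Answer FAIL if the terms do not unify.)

Decompose q/2: h(Y2, one) =?= h(S, W),  h(r(false, false), h(false, k)) =?= h(Y2, T).
Decompose h/2: Y2 =?= S,  one =?= W.
Bind Y2 := S; substituting into the one remaining equation that mentions Y2 gives: h(r(false, false), h(false, k)) =?= h(S, T).
Bind W := one; no other remaining equation mentions W.
Decompose h/2: r(false, false) =?= S,  h(false, k) =?= T.
Bind S := r(false, false); no other remaining equation mentions S. Substituting into the earlier binding gives Y2 := r(false, false).
Bind T := h(false, k).
MGU = { Y2 := r(false, false), W := one, S := r(false, false), T := h(false, k) }, so T := h(false, k).

h(false, k)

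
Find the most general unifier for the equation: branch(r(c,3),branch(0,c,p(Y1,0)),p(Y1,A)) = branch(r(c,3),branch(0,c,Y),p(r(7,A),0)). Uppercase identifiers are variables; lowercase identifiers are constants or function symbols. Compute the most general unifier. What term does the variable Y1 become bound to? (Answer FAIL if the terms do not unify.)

Decompose branch/3: r(c,3) = r(c,3),  branch(0,c,p(Y1,0)) = branch(0,c,Y),  p(Y1,A) = p(r(7,A),0).
Delete trivial equation r(c,3) = r(c,3).
Decompose branch/3: 0 = 0,  c = c,  p(Y1,0) = Y.
Delete trivial equation 0 = 0.
Delete trivial equation c = c.
Bind Y := p(Y1,0); no other remaining equation mentions Y.
Decompose p/2: Y1 = r(7,A),  A = 0.
Bind Y1 := r(7,A); no other remaining equation mentions Y1. Substituting into the earlier binding gives Y := p(r(7,A),0).
Bind A := 0. Substituting into the earlier bindings gives Y := p(r(7,0),0), Y1 := r(7,0).
MGU = { Y -> p(r(7,0),0), Y1 -> r(7,0), A -> 0 }, so Y1 -> r(7,0).

r(7,0)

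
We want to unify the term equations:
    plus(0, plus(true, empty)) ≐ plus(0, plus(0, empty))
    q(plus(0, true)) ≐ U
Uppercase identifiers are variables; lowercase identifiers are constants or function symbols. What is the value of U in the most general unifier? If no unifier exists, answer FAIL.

FAIL

Decompose plus/2: 0 ≐ 0,  plus(true, empty) ≐ plus(0, empty).
Delete trivial equation 0 ≐ 0.
Decompose plus/2: true ≐ 0,  empty ≐ empty.
Clash: constants true and 0 differ; no unifier exists.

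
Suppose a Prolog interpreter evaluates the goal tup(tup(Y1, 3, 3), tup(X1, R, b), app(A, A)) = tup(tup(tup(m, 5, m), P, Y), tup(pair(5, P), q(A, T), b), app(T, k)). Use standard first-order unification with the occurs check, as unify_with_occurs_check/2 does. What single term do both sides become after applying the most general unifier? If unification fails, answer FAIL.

Decompose tup/3: tup(Y1, 3, 3) = tup(tup(m, 5, m), P, Y),  tup(X1, R, b) = tup(pair(5, P), q(A, T), b),  app(A, A) = app(T, k).
Decompose tup/3: Y1 = tup(m, 5, m),  3 = P,  3 = Y.
Bind Y1 := tup(m, 5, m); no other remaining equation mentions Y1.
Bind P := 3; substituting into the one remaining equation that mentions P gives: tup(X1, R, b) = tup(pair(5, 3), q(A, T), b).
Bind Y := 3; no other remaining equation mentions Y.
Decompose tup/3: X1 = pair(5, 3),  R = q(A, T),  b = b.
Bind X1 := pair(5, 3); no other remaining equation mentions X1.
Bind R := q(A, T); no other remaining equation mentions R.
Delete trivial equation b = b.
Decompose app/2: A = T,  A = k.
Bind A := T; substituting into the remaining equation gives: T = k. Substituting into the earlier binding gives R := q(T, T).
Bind T := k. Substituting into the earlier bindings gives R := q(k, k), A := k.
Applying the MGU to either side gives tup(tup(tup(m, 5, m), 3, 3), tup(pair(5, 3), q(k, k), b), app(k, k)).

tup(tup(tup(m, 5, m), 3, 3), tup(pair(5, 3), q(k, k), b), app(k, k))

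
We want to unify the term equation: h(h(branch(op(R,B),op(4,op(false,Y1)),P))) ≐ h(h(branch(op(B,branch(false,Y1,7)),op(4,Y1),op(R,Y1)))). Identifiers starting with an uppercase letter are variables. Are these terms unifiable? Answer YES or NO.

NO

Decompose h/1: h(branch(op(R,B),op(4,op(false,Y1)),P)) ≐ h(branch(op(B,branch(false,Y1,7)),op(4,Y1),op(R,Y1))).
Decompose h/1: branch(op(R,B),op(4,op(false,Y1)),P) ≐ branch(op(B,branch(false,Y1,7)),op(4,Y1),op(R,Y1)).
Decompose branch/3: op(R,B) ≐ op(B,branch(false,Y1,7)),  op(4,op(false,Y1)) ≐ op(4,Y1),  P ≐ op(R,Y1).
Decompose op/2: R ≐ B,  B ≐ branch(false,Y1,7).
Bind R := B; substituting into the one remaining equation that mentions R gives: P ≐ op(B,Y1).
Bind B := branch(false,Y1,7); substituting into the one remaining equation that mentions B gives: P ≐ op(branch(false,Y1,7),Y1). Substituting into the earlier binding gives R := branch(false,Y1,7).
Decompose op/2: 4 ≐ 4,  op(false,Y1) ≐ Y1.
Delete trivial equation 4 ≐ 4.
Occurs check fails: Y1 occurs in op(false,Y1); the equation Y1 ≐ op(false,Y1) has no finite solution.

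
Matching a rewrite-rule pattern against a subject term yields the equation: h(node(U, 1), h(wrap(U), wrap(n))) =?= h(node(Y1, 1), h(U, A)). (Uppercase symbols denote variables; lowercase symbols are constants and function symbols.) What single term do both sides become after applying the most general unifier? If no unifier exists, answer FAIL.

FAIL

Decompose h/2: node(U, 1) =?= node(Y1, 1),  h(wrap(U), wrap(n)) =?= h(U, A).
Decompose node/2: U =?= Y1,  1 =?= 1.
Bind U := Y1; substituting into the one remaining equation that mentions U gives: h(wrap(Y1), wrap(n)) =?= h(Y1, A).
Delete trivial equation 1 =?= 1.
Decompose h/2: wrap(Y1) =?= Y1,  wrap(n) =?= A.
Occurs check fails: Y1 occurs in wrap(Y1); the equation Y1 =?= wrap(Y1) has no finite solution.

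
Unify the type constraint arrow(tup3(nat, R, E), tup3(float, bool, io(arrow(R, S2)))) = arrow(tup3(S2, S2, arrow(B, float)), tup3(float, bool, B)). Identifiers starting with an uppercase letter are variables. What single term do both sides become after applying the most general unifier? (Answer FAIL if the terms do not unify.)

Decompose arrow/2: tup3(nat, R, E) = tup3(S2, S2, arrow(B, float)),  tup3(float, bool, io(arrow(R, S2))) = tup3(float, bool, B).
Decompose tup3/3: nat = S2,  R = S2,  E = arrow(B, float).
Bind S2 := nat; substituting into the 2 remaining equations that mention S2 gives: R = nat,  tup3(float, bool, io(arrow(R, nat))) = tup3(float, bool, B).
Bind R := nat; substituting into the one remaining equation that mentions R gives: tup3(float, bool, io(arrow(nat, nat))) = tup3(float, bool, B).
Bind E := arrow(B, float); no other remaining equation mentions E.
Decompose tup3/3: float = float,  bool = bool,  io(arrow(nat, nat)) = B.
Delete trivial equation float = float.
Delete trivial equation bool = bool.
Bind B := io(arrow(nat, nat)). Substituting into the earlier binding gives E := arrow(io(arrow(nat, nat)), float).
Applying the MGU to either side gives arrow(tup3(nat, nat, arrow(io(arrow(nat, nat)), float)), tup3(float, bool, io(arrow(nat, nat)))).

arrow(tup3(nat, nat, arrow(io(arrow(nat, nat)), float)), tup3(float, bool, io(arrow(nat, nat))))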